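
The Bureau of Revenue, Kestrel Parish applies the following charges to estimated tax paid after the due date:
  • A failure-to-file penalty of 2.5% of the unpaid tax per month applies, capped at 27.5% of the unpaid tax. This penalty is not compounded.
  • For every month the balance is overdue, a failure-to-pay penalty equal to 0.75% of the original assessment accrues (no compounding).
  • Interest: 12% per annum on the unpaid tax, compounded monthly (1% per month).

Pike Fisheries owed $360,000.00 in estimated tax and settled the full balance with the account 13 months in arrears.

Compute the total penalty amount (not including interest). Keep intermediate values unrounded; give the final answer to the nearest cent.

Failure-to-file: 13 × 2.5% × $360,000.00 = $117,000.00, capped at 27.5% × $360,000.00 = $99,000.00
Failure-to-pay penalty: 13 × 0.75% × $360,000.00 = $35,100.00
Total penalty = $99,000.00 + $35,100.00 = $134,100.00

$134,100.00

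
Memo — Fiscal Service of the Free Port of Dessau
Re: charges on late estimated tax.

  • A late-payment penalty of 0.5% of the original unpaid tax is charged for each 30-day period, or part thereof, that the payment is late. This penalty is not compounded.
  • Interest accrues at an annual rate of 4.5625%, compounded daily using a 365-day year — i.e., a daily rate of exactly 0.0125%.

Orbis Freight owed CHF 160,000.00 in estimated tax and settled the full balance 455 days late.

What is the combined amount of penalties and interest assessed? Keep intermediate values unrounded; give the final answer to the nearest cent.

CHF 22,163.16

Penalty periods: ⌈455/30⌉ = 16; penalty = 16 × 0.5% × CHF 160,000.00 = CHF 12,800.00
Interest: CHF 160,000.00 × ((1 + 0.000125)^455 − 1) = CHF 160,000.00 × 0.05851972… = CHF 9,363.1559…
Penalties + interest = CHF 12,800.0000 + CHF 9,363.1559… = CHF 22,163.16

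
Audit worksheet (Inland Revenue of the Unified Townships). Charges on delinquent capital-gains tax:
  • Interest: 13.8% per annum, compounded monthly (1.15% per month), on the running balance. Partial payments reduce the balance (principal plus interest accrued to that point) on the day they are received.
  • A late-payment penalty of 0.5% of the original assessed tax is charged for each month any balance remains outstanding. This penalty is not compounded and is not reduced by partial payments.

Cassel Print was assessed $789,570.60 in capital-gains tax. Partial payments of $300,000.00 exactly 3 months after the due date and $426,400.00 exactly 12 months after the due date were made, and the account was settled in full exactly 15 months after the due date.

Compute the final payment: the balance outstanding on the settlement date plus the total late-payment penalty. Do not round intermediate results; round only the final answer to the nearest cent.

$211,117.02

Balance at month 3: $789,570.6000 × (1 + 0.0115)^3 = $817,125.2487…
After $300,000.00 payment: $817,125.2487… − $300,000.00 = $517,125.2487…
Balance at month 12: $517,125.2487… × (1 + 0.0115)^9 = $573,176.9626…
After $426,400.00 payment: $573,176.9626… − $426,400.00 = $146,776.9626…
Balance at month 15: $146,776.9626… × (1 + 0.0115)^3 = $151,899.2248…
Penalty: 15 × 0.5% × $789,570.60 = $59,217.80…
Final settlement = outstanding balance + penalty = $151,899.2248… + $59,217.80… = $211,117.02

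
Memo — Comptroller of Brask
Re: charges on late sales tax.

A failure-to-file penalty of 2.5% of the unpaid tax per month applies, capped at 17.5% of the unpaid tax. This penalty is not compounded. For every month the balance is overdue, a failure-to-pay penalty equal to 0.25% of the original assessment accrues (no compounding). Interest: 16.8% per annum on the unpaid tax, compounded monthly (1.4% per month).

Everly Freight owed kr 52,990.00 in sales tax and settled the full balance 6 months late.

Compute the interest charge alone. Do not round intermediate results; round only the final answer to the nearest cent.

kr 4,609.89

Interest: kr 52,990.00 × ((1 + 0.014)^6 − 1) = kr 52,990.00 × 0.0869955… = kr 4,609.8894…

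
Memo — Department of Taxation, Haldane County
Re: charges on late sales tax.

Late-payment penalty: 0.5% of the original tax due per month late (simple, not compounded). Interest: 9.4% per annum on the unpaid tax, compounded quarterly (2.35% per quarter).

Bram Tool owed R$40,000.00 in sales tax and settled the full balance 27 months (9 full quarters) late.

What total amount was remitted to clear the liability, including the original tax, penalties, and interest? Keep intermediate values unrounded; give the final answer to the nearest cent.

Late-payment penalty: 27 × 0.5% × R$40,000.00 = R$5,400.00
Interest: R$40,000.00 × ((1 + 0.0235)^9 − 1) = R$40,000.00 × 0.2325105… = R$9,300.4195…
Total = R$40,000.00 + R$5,400.0000 + R$9,300.4195… = R$54,700.42

R$54,700.42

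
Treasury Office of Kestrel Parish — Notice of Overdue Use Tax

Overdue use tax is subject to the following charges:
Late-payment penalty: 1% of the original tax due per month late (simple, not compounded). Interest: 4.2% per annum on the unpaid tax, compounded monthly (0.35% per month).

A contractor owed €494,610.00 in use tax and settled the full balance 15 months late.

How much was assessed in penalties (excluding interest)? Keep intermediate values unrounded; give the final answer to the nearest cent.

€74,191.50

Late-payment penalty: 15 × 1% × €494,610.00 = €74,191.50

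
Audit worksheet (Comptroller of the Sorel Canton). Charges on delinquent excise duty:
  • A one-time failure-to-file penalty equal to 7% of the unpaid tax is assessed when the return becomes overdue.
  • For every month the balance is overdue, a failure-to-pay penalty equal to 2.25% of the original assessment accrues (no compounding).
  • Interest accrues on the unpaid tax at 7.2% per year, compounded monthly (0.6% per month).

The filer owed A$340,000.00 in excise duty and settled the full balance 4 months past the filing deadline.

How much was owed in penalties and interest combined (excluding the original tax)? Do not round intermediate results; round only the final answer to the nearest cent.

A$62,633.73

Failure-to-file penalty: 7% × A$340,000.00 = A$23,800.00
Failure-to-pay penalty = 2.25% × A$340,000.00 × 4 mo = A$30,600.00
Interest: A$340,000.00 × ((1 + 0.006)^4 − 1) = A$340,000.00 × 0.0242169… = A$8,233.7342…
Penalties + interest = A$54,400.0000 + A$8,233.7342… = A$62,633.73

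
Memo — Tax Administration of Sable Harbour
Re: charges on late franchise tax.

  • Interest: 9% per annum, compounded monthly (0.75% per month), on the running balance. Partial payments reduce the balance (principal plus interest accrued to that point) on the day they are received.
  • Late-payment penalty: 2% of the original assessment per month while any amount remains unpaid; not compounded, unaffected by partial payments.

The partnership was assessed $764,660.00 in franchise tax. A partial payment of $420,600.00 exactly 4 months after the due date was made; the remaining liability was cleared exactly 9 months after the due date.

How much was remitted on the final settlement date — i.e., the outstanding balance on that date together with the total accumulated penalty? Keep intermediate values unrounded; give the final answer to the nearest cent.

$518,878.32

Balance at month 4: $764,660.0000 × (1 + 0.0075)^4 = $787,859.1655…
After $420,600.00 payment: $787,859.1655… − $420,600.00 = $367,259.1655…
Balance at month 9: $367,259.1655… × (1 + 0.0075)^5 = $381,239.5227…
Penalty: 9 × 2% × $764,660.00 = $137,638.80
Final settlement = outstanding balance + penalty = $381,239.5227… + $137,638.80 = $518,878.32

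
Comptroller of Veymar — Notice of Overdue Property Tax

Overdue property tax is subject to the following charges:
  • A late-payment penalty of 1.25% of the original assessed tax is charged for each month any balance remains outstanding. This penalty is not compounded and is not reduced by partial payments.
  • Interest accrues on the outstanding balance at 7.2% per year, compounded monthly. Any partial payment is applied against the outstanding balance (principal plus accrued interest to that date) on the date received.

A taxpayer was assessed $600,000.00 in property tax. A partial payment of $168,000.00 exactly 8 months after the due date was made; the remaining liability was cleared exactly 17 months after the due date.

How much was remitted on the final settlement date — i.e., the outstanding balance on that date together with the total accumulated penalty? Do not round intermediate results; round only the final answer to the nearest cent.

Monthly rate = 7.2% ÷ 12 = 0.6%
Balance at month 8: $600,000.0000 × (1 + 0.006)^8 = $629,412.1123…
After $168,000.00 payment: $629,412.1123… − $168,000.00 = $461,412.1123…
Balance at month 17: $461,412.1123… × (1 + 0.006)^9 = $486,934.8041…
Penalty: 17 × 1.25% × $600,000.00 = $127,500.00
Final settlement = outstanding balance + penalty = $486,934.8041… + $127,500.00 = $614,434.80

$614,434.80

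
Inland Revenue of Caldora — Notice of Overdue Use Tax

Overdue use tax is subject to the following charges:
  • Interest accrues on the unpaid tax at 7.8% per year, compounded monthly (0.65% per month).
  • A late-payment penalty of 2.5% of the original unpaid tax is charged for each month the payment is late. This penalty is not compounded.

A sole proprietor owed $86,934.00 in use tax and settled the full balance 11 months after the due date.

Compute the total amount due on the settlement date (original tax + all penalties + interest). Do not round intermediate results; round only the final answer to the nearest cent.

$117,262.63

Late-payment penalty = 2.5% × $86,934.00 × 11 mo = $23,906.85
Interest: $86,934.00 × ((1 + 0.0065)^11 − 1) = $86,934.00 × 0.0738697… = $6,421.7848…
Total = $86,934.00 + $23,906.8500 + $6,421.7848… = $117,262.63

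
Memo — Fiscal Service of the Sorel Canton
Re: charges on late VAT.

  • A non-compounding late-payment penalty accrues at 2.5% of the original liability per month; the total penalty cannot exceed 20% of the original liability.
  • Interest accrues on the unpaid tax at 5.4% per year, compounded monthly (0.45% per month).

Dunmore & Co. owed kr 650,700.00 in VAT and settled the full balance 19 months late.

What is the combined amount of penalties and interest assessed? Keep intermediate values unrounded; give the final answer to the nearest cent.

kr 188,086.57

Penalty (uncapped): 19 × 2.5% × kr 650,700.00 = kr 309,082.50; cap = 20% × kr 650,700.00 = kr 130,140.00 → penalty = kr 130,140.00
Interest: kr 650,700.00 × ((1 + 0.0045)^19 − 1) = kr 650,700.00 × 0.0890527… = kr 57,946.5667…
Penalties + interest = kr 130,140.0000 + kr 57,946.5667… = kr 188,086.57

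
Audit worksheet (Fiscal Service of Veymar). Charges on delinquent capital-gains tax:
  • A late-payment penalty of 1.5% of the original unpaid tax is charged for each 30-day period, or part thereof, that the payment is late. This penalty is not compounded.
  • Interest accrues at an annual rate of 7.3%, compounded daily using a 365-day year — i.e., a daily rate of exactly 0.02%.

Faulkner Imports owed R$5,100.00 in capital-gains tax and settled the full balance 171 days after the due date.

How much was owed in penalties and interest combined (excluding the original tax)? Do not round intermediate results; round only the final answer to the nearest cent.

R$636.42

Penalty periods: ⌈171/30⌉ = 6; penalty = 6 × 1.5% × R$5,100.00 = R$459.00
Interest: R$5,100.00 × ((1 + 0.0002)^171 − 1) = R$5,100.00 × 0.03478801… = R$177.4188…
Penalties + interest = R$459.0000 + R$177.4188… = R$636.42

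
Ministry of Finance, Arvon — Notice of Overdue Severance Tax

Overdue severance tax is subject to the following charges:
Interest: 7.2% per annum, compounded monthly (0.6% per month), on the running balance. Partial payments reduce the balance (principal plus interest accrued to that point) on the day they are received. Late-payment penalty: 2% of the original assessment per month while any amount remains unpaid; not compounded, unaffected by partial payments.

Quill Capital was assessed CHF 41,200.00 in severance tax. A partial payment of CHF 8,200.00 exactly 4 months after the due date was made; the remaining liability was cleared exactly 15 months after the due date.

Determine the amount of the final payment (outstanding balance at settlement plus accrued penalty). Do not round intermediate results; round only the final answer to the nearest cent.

Balance at month 4: CHF 41,200.0000 × (1 + 0.006)^4 = CHF 42,197.7349…
After CHF 8,200.00 payment: CHF 42,197.7349… − CHF 8,200.00 = CHF 33,997.7349…
Balance at month 15: CHF 33,997.7349… × (1 + 0.006)^11 = CHF 36,310.1272…
Penalty: 15 × 2% × CHF 41,200.00 = CHF 12,360.00
Final settlement = outstanding balance + penalty = CHF 36,310.1272… + CHF 12,360.00 = CHF 48,670.13

CHF 48,670.13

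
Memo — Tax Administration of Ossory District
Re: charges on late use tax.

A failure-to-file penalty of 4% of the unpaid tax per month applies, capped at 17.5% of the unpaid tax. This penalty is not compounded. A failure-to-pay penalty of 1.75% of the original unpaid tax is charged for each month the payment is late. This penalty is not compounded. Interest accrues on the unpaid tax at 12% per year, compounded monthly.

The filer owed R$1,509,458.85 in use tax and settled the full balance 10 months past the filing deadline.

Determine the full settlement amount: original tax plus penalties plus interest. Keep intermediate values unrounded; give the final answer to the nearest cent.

R$2,195,692.24

Failure-to-file: 10 × 4% × R$1,509,458.85 = R$603,783.54, capped at 17.5% × R$1,509,458.85 = R$264,155.30…
Failure-to-pay penalty: 10 × 1.75% × R$1,509,458.85 = R$264,155.30…
Interest (12%/yr ÷ 12 = 1%/month): R$1,509,458.85 × ((1 + 0.01)^10 − 1) = R$157,922.7931…
Total = R$1,509,458.85 + R$528,310.5975 + R$157,922.7931… = R$2,195,692.24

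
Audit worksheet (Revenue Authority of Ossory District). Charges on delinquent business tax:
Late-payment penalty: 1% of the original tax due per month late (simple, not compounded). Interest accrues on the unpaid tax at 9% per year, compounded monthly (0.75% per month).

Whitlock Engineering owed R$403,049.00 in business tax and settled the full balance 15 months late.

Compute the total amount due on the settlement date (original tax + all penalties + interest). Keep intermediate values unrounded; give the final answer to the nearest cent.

R$511,309.01

Late-payment penalty: 15 × 1% × R$403,049.00 = R$60,457.35
Interest: R$403,049.00 × ((1 + 0.0075)^15 − 1) = R$403,049.00 × 0.1186026… = R$47,802.6570…
Total = R$403,049.00 + R$60,457.3500 + R$47,802.6570… = R$511,309.01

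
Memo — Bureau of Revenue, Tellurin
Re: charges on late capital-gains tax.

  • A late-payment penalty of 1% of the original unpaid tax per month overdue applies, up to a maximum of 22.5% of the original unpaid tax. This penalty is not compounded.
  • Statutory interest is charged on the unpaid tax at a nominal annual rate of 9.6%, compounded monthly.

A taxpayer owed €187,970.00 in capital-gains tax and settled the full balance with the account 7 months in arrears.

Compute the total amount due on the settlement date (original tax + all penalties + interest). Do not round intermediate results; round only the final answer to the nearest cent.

€211,910.25

Penalty: 7 × 1% × €187,970.00 = €13,157.90 (below the 22.5% cap of €42,293.25)
Interest (9.6%/yr ÷ 12 = 0.8%/month): €187,970.00 × ((1 + 0.008)^7 − 1) = €10,782.3472…
Total = €187,970.00 + €13,157.9000 + €10,782.3472… = €211,910.25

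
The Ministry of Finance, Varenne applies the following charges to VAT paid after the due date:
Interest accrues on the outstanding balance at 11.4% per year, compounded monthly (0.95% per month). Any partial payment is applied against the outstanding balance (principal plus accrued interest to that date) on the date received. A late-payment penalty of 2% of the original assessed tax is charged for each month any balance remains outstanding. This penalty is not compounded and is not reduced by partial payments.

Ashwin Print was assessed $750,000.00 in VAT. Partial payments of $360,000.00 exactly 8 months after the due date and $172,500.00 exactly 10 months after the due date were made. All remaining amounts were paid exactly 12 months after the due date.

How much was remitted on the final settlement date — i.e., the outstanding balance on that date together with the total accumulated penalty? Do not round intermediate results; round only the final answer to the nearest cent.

$470,442.67

Balance at month 8: $750,000.0000 × (1 + 0.0095)^8 = $808,931.6906…
After $360,000.00 payment: $808,931.6906… − $360,000.00 = $448,931.6906…
Balance at month 10: $448,931.6906… × (1 + 0.0095)^2 = $457,501.9088…
After $172,500.00 payment: $457,501.9088… − $172,500.00 = $285,001.9088…
Balance at month 12: $285,001.9088… × (1 + 0.0095)^2 = $290,442.6665…
Penalty: 12 × 2% × $750,000.00 = $180,000.00
Final settlement = outstanding balance + penalty = $290,442.6665… + $180,000.00 = $470,442.67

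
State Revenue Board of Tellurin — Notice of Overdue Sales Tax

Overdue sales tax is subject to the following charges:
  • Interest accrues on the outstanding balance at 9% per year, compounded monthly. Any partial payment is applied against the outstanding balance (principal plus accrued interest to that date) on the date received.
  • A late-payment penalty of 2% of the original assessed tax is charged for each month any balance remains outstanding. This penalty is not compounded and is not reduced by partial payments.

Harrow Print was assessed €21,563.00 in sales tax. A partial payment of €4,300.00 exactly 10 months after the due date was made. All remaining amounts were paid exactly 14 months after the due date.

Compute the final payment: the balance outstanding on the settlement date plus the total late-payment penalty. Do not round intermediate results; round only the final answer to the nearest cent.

€25,548.05

Monthly rate = 9% ÷ 12 = 0.75%
Balance at month 10: €21,563.0000 × (1 + 0.0075)^10 = €23,235.9124…
After €4,300.00 payment: €23,235.9124… − €4,300.00 = €18,935.9124…
Balance at month 14: €18,935.9124… × (1 + 0.0075)^4 = €19,510.4127…
Penalty: 14 × 2% × €21,563.00 = €6,037.64
Final settlement = outstanding balance + penalty = €19,510.4127… + €6,037.64 = €25,548.05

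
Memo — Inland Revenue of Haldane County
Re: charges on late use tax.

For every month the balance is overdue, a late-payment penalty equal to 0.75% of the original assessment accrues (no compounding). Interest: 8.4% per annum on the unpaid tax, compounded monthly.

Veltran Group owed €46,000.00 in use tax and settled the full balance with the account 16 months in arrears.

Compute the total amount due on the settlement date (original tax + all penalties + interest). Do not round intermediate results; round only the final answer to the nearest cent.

€56,951.52

Late-payment penalty: 16 × 0.75% × €46,000.00 = €5,520.00
Interest (8.4%/yr ÷ 12 = 0.7%/month): €46,000.00 × ((1 + 0.007)^16 − 1) = €5,431.5201…
Total = €46,000.00 + €5,520.0000 + €5,431.5201… = €56,951.52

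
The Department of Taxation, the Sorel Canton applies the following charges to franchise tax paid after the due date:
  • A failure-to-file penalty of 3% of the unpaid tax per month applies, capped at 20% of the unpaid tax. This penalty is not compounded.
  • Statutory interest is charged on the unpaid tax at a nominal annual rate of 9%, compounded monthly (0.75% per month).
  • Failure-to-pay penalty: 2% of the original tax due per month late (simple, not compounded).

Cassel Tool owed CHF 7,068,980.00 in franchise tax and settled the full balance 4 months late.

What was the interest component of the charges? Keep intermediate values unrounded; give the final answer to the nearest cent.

Interest: CHF 7,068,980.00 × ((1 + 0.0075)^4 − 1) = CHF 7,068,980.00 × 0.0303392… = CHF 214,467.1320…

CHF 214,467.13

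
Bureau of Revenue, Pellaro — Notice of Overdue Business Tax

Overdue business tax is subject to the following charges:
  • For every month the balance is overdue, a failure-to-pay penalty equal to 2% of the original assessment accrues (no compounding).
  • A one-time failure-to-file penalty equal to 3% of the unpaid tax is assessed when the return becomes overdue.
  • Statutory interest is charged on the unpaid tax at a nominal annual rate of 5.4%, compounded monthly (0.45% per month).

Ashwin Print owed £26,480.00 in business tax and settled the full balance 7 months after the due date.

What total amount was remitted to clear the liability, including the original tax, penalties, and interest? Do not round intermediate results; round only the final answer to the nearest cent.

Failure-to-file penalty: 3% × £26,480.00 = £794.40
Failure-to-pay penalty: 7 × 2% × £26,480.00 = £3,707.20
Interest: £26,480.00 × ((1 + 0.0045)^7 − 1) = £26,480.00 × 0.0319285… = £845.4655…
Total = £26,480.00 + £4,501.6000 + £845.4655… = £31,827.07

£31,827.07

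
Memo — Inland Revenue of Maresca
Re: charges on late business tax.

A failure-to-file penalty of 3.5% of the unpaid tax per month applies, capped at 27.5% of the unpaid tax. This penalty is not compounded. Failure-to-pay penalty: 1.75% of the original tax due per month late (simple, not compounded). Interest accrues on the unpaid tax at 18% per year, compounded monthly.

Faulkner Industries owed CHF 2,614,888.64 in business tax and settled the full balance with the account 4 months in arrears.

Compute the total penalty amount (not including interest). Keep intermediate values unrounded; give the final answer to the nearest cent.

Failure-to-file: 4 × 3.5% × CHF 2,614,888.64 = CHF 366,084.41… (under the 27.5% cap)
Failure-to-pay penalty: 4 × 1.75% × CHF 2,614,888.64 = CHF 183,042.20…
Total penalty = CHF 366,084.41… + CHF 183,042.20… = CHF 549,126.61

CHF 549,126.61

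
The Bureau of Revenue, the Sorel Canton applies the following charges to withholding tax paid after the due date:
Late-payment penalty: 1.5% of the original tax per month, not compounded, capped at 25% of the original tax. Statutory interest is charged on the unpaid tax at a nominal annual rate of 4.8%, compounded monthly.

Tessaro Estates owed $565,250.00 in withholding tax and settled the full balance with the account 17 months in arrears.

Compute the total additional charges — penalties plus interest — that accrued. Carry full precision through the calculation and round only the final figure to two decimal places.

Penalty (uncapped): 17 × 1.5% × $565,250.00 = $144,138.75; cap = 25% × $565,250.00 = $141,312.50 → penalty = $141,312.50
Interest (4.8%/yr ÷ 12 = 0.4%/month): $565,250.00 × ((1 + 0.004)^17 − 1) = $39,691.9317…
Penalties + interest = $141,312.5000 + $39,691.9317… = $181,004.43

$181,004.43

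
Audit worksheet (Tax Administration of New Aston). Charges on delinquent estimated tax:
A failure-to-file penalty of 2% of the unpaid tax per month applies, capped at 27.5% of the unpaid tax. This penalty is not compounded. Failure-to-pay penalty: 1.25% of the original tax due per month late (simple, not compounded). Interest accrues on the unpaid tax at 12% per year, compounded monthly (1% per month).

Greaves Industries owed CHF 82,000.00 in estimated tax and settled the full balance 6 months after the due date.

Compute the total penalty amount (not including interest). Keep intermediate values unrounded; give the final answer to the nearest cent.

Failure-to-file: 6 × 2% × CHF 82,000.00 = CHF 9,840.00 (under the 27.5% cap)
Failure-to-pay penalty: 6 × 1.25% × CHF 82,000.00 = CHF 6,150.00
Total penalty = CHF 9,840.00 + CHF 6,150.00 = CHF 15,990.00

CHF 15,990.00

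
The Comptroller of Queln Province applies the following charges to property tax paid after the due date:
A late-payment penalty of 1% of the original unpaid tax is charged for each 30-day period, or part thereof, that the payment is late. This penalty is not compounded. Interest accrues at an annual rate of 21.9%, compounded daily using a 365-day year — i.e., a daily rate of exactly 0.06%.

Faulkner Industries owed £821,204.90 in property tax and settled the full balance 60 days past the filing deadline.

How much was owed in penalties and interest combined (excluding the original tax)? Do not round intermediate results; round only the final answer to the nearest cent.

Penalty periods: ⌈60/30⌉ = 2; penalty = 2 × 1% × £821,204.90 = £16,424.10…
Interest: £821,204.90 × ((1 + 0.0006)^60 − 1) = £821,204.90 × 0.03664466… = £30,092.7704…
Penalties + interest = £16,424.0980 + £30,092.7704… = £46,516.87

£46,516.87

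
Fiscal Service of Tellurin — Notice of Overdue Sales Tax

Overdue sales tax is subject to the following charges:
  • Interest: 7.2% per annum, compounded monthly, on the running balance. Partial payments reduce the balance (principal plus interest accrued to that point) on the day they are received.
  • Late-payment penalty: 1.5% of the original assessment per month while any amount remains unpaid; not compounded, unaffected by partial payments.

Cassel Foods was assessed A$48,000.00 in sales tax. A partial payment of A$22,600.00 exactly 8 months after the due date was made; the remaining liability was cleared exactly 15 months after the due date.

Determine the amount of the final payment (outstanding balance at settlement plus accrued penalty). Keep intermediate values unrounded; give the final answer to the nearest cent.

A$39,739.79

Monthly rate = 7.2% ÷ 12 = 0.6%
Balance at month 8: A$48,000.0000 × (1 + 0.006)^8 = A$50,352.9690…
After A$22,600.00 payment: A$50,352.9690… − A$22,600.00 = A$27,752.9690…
Balance at month 15: A$27,752.9690… × (1 + 0.006)^7 = A$28,939.7860…
Penalty: 15 × 1.5% × A$48,000.00 = A$10,800.00
Final settlement = outstanding balance + penalty = A$28,939.7860… + A$10,800.00 = A$39,739.79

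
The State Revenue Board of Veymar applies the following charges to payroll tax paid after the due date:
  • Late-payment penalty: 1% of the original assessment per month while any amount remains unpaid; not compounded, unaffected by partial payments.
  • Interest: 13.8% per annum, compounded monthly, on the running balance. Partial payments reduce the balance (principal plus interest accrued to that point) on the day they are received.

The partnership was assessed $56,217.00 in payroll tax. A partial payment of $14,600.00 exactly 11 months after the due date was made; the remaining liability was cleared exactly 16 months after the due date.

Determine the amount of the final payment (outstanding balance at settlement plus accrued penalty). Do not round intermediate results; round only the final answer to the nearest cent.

Monthly rate = 13.8% ÷ 12 = 1.15%
Balance at month 11: $56,217.0000 × (1 + 0.0115)^11 = $63,751.7960…
After $14,600.00 payment: $63,751.7960… − $14,600.00 = $49,151.7960…
Balance at month 16: $49,151.7960… × (1 + 0.0115)^5 = $52,043.7794…
Penalty: 16 × 1% × $56,217.00 = $8,994.72
Final settlement = outstanding balance + penalty = $52,043.7794… + $8,994.72 = $61,038.50

$61,038.50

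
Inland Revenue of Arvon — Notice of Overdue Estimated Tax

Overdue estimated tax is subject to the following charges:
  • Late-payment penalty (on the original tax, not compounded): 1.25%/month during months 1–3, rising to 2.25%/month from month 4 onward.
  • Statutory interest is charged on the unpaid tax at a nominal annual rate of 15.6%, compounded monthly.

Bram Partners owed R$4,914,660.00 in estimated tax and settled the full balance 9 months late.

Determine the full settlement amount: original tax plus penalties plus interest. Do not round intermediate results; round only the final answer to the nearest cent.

Penalty, months 1–3: 3 × 1.25% × R$4,914,660.00 = R$184,299.75
Penalty, months 4–9: 6 × 2.25% × R$4,914,660.00 = R$663,479.10
Interest (15.6%/yr ÷ 12 = 1.3%/month): R$4,914,660.00 × ((1 + 0.013)^9 − 1) = R$605,840.9204…
Total = R$4,914,660.00 + R$847,778.8500 + R$605,840.9204… = R$6,368,279.77

R$6,368,279.77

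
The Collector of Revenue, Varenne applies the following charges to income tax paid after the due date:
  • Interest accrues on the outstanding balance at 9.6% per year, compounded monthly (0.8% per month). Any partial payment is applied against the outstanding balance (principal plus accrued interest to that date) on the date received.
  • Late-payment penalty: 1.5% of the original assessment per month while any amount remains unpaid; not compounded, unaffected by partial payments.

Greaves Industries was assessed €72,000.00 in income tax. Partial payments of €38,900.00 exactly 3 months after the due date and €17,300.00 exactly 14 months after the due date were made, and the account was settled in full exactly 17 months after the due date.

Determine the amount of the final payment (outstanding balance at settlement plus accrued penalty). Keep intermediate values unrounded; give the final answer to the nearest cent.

Balance at month 3: €72,000.0000 × (1 + 0.008)^3 = €73,741.8609…
After €38,900.00 payment: €73,741.8609… − €38,900.00 = €34,841.8609…
Balance at month 14: €34,841.8609… × (1 + 0.008)^11 = €38,033.5790…
After €17,300.00 payment: €38,033.5790… − €17,300.00 = €20,733.5790…
Balance at month 17: €20,733.5790… × (1 + 0.008)^3 = €21,235.1764…
Penalty: 17 × 1.5% × €72,000.00 = €18,360.00
Final settlement = outstanding balance + penalty = €21,235.1764… + €18,360.00 = €39,595.18

€39,595.18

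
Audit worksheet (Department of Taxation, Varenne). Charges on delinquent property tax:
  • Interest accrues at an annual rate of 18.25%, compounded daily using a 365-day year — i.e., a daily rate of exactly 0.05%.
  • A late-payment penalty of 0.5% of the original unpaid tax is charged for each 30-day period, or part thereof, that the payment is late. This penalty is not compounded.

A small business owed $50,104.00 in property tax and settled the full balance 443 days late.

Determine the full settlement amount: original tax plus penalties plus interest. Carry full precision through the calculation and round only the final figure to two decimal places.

$66,281.49

Penalty periods: ⌈443/30⌉ = 15; penalty = 15 × 0.5% × $50,104.00 = $3,757.80
Interest: $50,104.00 × ((1 + 0.0005)^443 − 1) = $50,104.00 × 0.24787817… = $12,419.6877…
Total = $50,104.00 + $3,757.8000 + $12,419.6877… = $66,281.49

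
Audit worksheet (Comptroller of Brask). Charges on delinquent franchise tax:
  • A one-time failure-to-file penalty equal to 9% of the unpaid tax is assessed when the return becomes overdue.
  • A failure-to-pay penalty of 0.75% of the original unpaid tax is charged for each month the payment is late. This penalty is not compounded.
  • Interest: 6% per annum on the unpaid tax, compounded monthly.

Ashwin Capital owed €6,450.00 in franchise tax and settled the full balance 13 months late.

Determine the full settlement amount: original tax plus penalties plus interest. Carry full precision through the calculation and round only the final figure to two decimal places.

€8,091.44

Failure-to-file penalty: 9% × €6,450.00 = €580.50
Failure-to-pay penalty: 13 × 0.75% × €6,450.00 = €628.88…
Interest (6%/yr ÷ 12 = 0.5%/month): €6,450.00 × ((1 + 0.005)^13 − 1) = €432.0610…
Total = €6,450.00 + €1,209.3750 + €432.0610… = €8,091.44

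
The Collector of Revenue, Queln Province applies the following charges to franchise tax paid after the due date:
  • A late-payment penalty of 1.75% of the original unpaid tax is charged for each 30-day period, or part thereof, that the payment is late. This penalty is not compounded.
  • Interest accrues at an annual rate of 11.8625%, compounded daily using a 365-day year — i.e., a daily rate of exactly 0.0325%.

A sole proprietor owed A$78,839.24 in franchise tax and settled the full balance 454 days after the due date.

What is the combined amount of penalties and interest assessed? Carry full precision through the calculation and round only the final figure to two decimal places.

Penalty periods: ⌈454/30⌉ = 16; penalty = 16 × 1.75% × A$78,839.24 = A$22,074.99…
Interest: A$78,839.24 × ((1 + 0.000325)^454 − 1) = A$78,839.24 × 0.15896345… = A$12,532.5576…
Penalties + interest = A$22,074.9872 + A$12,532.5576… = A$34,607.54

A$34,607.54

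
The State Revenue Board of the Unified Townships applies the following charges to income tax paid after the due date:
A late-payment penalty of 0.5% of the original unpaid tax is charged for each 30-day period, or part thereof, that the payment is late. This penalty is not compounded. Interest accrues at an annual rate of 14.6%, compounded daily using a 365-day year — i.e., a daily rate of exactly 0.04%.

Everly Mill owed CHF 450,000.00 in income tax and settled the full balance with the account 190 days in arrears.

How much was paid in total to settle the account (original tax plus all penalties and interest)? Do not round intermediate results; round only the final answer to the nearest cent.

CHF 501,275.78

Penalty periods: ⌈190/30⌉ = 7; penalty = 7 × 0.5% × CHF 450,000.00 = CHF 15,750.00
Interest: CHF 450,000.00 × ((1 + 0.0004)^190 − 1) = CHF 450,000.00 × 0.07894618… = CHF 35,525.7803…
Total = CHF 450,000.00 + CHF 15,750.0000 + CHF 35,525.7803… = CHF 501,275.78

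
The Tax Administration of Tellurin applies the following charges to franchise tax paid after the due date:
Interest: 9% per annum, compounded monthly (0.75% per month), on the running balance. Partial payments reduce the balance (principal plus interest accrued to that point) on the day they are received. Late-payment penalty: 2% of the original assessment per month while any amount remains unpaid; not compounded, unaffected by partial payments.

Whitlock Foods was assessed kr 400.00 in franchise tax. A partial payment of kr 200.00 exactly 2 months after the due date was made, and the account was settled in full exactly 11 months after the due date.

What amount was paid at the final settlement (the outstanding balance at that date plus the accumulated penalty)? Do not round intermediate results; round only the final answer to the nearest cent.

Balance at month 2: kr 400.0000 × (1 + 0.0075)^2 = kr 406.0225
After kr 200.00 payment: kr 406.0225 − kr 200.00 = kr 206.0225
Balance at month 11: kr 206.0225 × (1 + 0.0075)^9 = kr 220.3536…
Penalty: 11 × 2% × kr 400.00 = kr 88.00
Final settlement = outstanding balance + penalty = kr 220.3536… + kr 88.00 = kr 308.35

kr 308.35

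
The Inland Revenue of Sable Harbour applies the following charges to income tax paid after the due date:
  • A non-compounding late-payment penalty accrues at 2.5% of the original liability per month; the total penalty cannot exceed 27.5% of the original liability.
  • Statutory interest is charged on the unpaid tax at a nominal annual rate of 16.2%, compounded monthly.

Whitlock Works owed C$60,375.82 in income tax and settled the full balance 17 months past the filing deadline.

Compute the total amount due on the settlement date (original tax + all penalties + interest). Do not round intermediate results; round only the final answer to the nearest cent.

C$92,437.85

Penalty (uncapped): 17 × 2.5% × C$60,375.82 = C$25,659.72…; cap = 27.5% × C$60,375.82 = C$16,603.35… → penalty = C$16,603.35…
Interest (16.2%/yr ÷ 12 = 1.35%/month): C$60,375.82 × ((1 + 0.0135)^17 − 1) = C$15,458.6828…
Total = C$60,375.82 + C$16,603.3505 + C$15,458.6828… = C$92,437.85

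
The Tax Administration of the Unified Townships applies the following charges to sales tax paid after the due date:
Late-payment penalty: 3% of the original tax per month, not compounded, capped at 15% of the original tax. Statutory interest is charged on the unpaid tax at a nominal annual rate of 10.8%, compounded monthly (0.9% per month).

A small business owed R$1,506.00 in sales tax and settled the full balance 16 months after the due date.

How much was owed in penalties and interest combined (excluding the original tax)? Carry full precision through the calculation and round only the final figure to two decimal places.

Penalty (uncapped): 16 × 3% × R$1,506.00 = R$722.88; cap = 15% × R$1,506.00 = R$225.90 → penalty = R$225.90
Interest: R$1,506.00 × ((1 + 0.009)^16 − 1) = R$1,506.00 × 0.1541404… = R$232.1355…
Penalties + interest = R$225.9000 + R$232.1355… = R$458.04

R$458.04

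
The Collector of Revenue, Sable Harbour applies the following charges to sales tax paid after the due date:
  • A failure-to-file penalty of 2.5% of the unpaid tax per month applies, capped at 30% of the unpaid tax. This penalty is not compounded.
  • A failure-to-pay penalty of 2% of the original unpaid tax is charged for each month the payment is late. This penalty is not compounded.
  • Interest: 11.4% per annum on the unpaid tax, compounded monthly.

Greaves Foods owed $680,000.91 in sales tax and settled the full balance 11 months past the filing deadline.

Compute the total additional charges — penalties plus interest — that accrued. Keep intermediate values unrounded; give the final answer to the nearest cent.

$411,133.95

Failure-to-file: 11 × 2.5% × $680,000.91 = $187,000.25… (under the 30% cap)
Failure-to-pay penalty = 2% × $680,000.91 × 11 mo = $149,600.20…
Interest (11.4%/yr ÷ 12 = 0.95%/month): $680,000.91 × ((1 + 0.0095)^11 − 1) = $74,533.4995…
Penalties + interest = $336,600.4505… + $74,533.4995… = $411,133.95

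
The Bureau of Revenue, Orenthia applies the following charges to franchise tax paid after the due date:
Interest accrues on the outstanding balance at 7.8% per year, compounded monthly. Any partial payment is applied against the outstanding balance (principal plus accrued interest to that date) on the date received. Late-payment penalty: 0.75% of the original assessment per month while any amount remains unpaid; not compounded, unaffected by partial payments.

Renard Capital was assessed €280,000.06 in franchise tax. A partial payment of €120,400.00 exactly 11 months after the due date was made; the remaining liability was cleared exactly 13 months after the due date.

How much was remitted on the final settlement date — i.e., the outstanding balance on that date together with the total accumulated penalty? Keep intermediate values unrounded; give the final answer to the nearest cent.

Monthly rate = 7.8% ÷ 12 = 0.65%
Balance at month 11: €280,000.0600 × (1 + 0.0065)^11 = €300,683.5686…
After €120,400.00 payment: €300,683.5686… − €120,400.00 = €180,283.5686…
Balance at month 13: €180,283.5686… × (1 + 0.0065)^2 = €182,634.8719…
Penalty: 13 × 0.75% × €280,000.06 = €27,300.01…
Final settlement = outstanding balance + penalty = €182,634.8719… + €27,300.01… = €209,934.88

€209,934.88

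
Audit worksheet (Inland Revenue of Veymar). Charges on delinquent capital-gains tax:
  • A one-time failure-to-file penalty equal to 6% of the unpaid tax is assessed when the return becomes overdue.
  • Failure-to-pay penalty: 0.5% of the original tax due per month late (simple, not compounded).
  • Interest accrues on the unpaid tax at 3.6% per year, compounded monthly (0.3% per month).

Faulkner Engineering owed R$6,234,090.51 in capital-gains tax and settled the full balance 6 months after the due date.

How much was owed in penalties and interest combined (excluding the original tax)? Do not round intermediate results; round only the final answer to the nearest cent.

Failure-to-file penalty: 6% × R$6,234,090.51 = R$374,045.43…
Failure-to-pay penalty: 6 × 0.5% × R$6,234,090.51 = R$187,022.72…
Interest: R$6,234,090.51 × ((1 + 0.003)^6 − 1) = R$6,234,090.51 × 0.0181355… = R$113,058.6054…
Penalties + interest = R$561,068.1459 + R$113,058.6054… = R$674,126.75

R$674,126.75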